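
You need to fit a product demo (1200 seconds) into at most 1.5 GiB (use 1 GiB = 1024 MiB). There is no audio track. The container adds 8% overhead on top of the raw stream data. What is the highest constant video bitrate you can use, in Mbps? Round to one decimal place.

Budget: 1.5 GiB = 12884.9 Mb.
Stream payload after overhead: 12884.9 / 1.08 = 11930.5 Mb.
Total bitrate budget: 11930.5 Mb / 1200 s = 9.942 Mbps.

9.9 Mbps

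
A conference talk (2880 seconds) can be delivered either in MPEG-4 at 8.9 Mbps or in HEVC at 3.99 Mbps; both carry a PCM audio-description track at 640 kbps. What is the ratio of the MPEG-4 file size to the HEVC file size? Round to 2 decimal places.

2.06

Audio: 640 kbps = 0.640 Mbps.
MPEG-4: 9.540 Mbps × 2880 s = 27475.2 Mb = 3.434 GB.
HEVC: 4.630 Mbps × 2880 s = 13334.4 Mb = 1.667 GB.
Ratio: 3.434 / 1.667 = 2.060.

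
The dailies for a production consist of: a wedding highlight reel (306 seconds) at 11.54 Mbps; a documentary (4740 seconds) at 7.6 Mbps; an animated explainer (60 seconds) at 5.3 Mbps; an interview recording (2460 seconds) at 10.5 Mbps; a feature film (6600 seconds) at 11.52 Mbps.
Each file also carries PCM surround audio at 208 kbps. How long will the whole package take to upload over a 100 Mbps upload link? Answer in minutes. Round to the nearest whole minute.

24 minutes

Audio: 208 kbps = 0.208 Mbps.
wedding highlight reel: 11.748 Mbps × 306 s = 3594.9 Mb
documentary: 7.808 Mbps × 4740 s = 37009.9 Mb
animated explainer: 5.508 Mbps × 60 s = 330.5 Mb
interview recording: 10.708 Mbps × 2460 s = 26341.7 Mb
feature film: 11.728 Mbps × 6600 s = 77404.8 Mb
Total: 144681.8 Mb = 18085.2 MB.
At 100 Mbps: 144681.8 / 100 = 1447 s ≈ 24.1 minutes.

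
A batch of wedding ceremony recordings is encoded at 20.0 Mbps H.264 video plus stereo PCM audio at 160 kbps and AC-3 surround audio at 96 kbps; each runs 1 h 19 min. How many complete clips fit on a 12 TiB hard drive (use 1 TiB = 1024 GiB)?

1099

1 h 19 min = 79 min = 4740 s
Audio total: 160 + 96 = 256 kbps = 0.256 Mbps.
Total bitrate: 20.256 Mbps.
Per item: 20.256 Mbps × 4740 s = 96,013 Mb = 12,002 MB.
Capacity: 12 TiB = 105,553,116 Mb; 1099.36 items → 1099 complete.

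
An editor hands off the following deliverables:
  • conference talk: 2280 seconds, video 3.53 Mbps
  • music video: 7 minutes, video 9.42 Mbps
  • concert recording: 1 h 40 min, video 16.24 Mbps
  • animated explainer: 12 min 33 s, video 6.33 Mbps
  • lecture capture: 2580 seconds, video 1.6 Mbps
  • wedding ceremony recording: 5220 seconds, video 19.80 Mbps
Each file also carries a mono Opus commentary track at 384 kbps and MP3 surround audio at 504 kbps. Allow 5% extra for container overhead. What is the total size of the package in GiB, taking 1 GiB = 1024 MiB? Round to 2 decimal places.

28.97 GiB

Audio total: 384 + 504 = 888 kbps = 0.888 Mbps.
conference talk: 4.418 Mbps × 2280 s × 1.05 = 10576.7 Mb
music video: 10.308 Mbps × 420 s × 1.05 = 4545.8 Mb
concert recording: 17.128 Mbps × 6000 s × 1.05 = 107906.4 Mb
animated explainer: 7.218 Mbps × 753 s × 1.05 = 5706.9 Mb
lecture capture: 2.488 Mbps × 2580 s × 1.05 = 6740.0 Mb
wedding ceremony recording: 20.688 Mbps × 5220 s × 1.05 = 113390.9 Mb
Total: 248866.8 Mb = 31108.3 MB.
= 28.97 GiB.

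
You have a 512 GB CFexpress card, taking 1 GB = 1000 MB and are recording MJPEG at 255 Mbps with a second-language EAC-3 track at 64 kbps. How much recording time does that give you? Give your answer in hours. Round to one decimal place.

4.5 hours

Audio: 64 kbps = 0.064 Mbps.
Total bitrate: 255 + 0.064 = 255.064 Mbps.
Capacity: 512 GB = 4,096,000 Mb.
Recording time: 4,096,000 / 255.064 = 16,059 s ≈ 4.46 hours.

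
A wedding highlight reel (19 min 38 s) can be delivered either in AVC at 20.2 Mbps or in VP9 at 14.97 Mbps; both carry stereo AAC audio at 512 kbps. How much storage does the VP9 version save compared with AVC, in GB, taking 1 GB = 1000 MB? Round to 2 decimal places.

0.77 GB

19 min 38 s = 1178 s
Audio: 512 kbps = 0.512 Mbps.
AVC: 20.712 Mbps × 1178 s = 24398.7 Mb = 3.050 GB.
VP9: 15.482 Mbps × 1178 s = 18237.8 Mb = 2.280 GB.
Saving: 3.050 − 2.280 = 0.770 GB.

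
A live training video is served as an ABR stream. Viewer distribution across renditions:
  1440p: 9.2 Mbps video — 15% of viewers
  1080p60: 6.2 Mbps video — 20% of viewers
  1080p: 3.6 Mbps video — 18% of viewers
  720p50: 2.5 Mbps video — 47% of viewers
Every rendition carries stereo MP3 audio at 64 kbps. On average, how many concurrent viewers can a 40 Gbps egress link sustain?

8875

Audio: 64 kbps = 0.064 Mbps.
Average per-viewer bitrate: 0.15×9.264 + 0.20×6.264 + 0.18×3.664 + 0.47×2.564 = 4.507 Mbps.
40 Gbps = 40,000 Mbps; 40,000 / 4.507 = 8875.08 → 8875.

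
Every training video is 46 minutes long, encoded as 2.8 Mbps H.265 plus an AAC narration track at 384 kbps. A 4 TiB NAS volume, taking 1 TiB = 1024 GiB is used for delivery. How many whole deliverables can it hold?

46 min = 2760 s
Audio: 384 kbps = 0.384 Mbps.
Total bitrate: 3.184 Mbps.
Per item: 3.184 Mbps × 2760 s = 8,788 Mb = 1,098 MB.
Capacity: 4 TiB = 35,184,372 Mb; 4003.76 items → 4003 complete.

4003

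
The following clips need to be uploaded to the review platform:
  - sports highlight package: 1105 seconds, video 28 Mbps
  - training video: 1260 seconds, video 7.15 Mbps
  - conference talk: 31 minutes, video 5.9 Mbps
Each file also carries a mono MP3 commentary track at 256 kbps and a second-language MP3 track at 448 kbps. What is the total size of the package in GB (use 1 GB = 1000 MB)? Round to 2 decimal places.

Audio total: 256 + 448 = 704 kbps = 0.704 Mbps.
sports highlight package: 28.704 Mbps × 1105 s = 31717.9 Mb
training video: 7.854 Mbps × 1260 s = 9896.0 Mb
conference talk: 6.604 Mbps × 1860 s = 12283.4 Mb
Total: 53897.4 Mb = 6737.2 MB.
= 6.737 GB.

6.74 GB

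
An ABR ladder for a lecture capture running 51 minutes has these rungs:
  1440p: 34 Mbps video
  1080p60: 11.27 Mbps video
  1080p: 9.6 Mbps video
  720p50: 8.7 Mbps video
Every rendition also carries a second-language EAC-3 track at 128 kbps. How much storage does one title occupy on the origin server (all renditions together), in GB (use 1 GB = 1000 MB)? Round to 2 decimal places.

51 min = 3060 s
Audio: 128 kbps = 0.128 Mbps.
Sum of rendition bitrates: (34+0.128) + (11.27+0.128) + (9.6+0.128) + (8.7+0.128) = 64.082 Mbps.
× 3060 s = 196,091 Mb = 24,511 MB = 24.51 GB.

24.51 GB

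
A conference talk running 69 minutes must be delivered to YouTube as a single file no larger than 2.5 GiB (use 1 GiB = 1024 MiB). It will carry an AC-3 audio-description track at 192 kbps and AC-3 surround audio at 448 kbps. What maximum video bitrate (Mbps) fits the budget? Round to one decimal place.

4.5 Mbps

Budget: 2.5 GiB = 21474.8 Mb.
69 min = 4140 s
Total bitrate budget: 21474.8 Mb / 4140 s = 5.187 Mbps.
Audio total: 192 + 448 = 640 kbps = 0.640 Mbps.
Video: 5.187 − 0.640 = 4.547 Mbps.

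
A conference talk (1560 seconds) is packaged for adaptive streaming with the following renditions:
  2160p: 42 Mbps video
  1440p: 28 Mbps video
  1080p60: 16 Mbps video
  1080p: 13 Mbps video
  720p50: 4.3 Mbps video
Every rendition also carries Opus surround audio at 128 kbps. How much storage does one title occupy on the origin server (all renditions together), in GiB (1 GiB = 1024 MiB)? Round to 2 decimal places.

18.88 GiB

Audio: 128 kbps = 0.128 Mbps.
Sum of rendition bitrates: (42+0.128) + (28+0.128) + (16+0.128) + (13+0.128) + (4.3+0.128) = 103.940 Mbps.
× 1560 s = 162,146 Mb = 20,268 MB = 18.88 GiB.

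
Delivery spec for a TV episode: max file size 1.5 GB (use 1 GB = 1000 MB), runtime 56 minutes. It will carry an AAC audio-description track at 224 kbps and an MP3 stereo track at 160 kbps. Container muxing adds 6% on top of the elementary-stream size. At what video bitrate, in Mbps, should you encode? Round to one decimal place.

Budget: 1.5 GB = 12000.0 Mb.
Stream payload after overhead: 12000.0 / 1.06 = 11320.8 Mb.
56 min = 3360 s
Total bitrate budget: 11320.8 Mb / 3360 s = 3.369 Mbps.
Audio total: 224 + 160 = 384 kbps = 0.384 Mbps.
Video: 3.369 − 0.384 = 2.985 Mbps.

3.0 Mbps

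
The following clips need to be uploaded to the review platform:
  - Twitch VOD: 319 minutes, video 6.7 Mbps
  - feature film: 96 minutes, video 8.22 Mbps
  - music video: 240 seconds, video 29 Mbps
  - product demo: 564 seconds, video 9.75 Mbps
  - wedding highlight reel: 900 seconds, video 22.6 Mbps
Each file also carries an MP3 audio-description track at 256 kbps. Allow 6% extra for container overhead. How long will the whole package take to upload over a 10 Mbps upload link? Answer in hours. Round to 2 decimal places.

6.34 hours

Audio: 256 kbps = 0.256 Mbps.
Twitch VOD: 6.956 Mbps × 19140 s × 1.06 = 141126.1 Mb
feature film: 8.476 Mbps × 5760 s × 1.06 = 51751.1 Mb
music video: 29.256 Mbps × 240 s × 1.06 = 7442.7 Mb
product demo: 10.006 Mbps × 564 s × 1.06 = 5982.0 Mb
wedding highlight reel: 22.856 Mbps × 900 s × 1.06 = 21804.6 Mb
Total: 228106.5 Mb = 28513.3 MB.
At 10 Mbps: 228106.5 / 10 = 22811 s ≈ 6.34 hours.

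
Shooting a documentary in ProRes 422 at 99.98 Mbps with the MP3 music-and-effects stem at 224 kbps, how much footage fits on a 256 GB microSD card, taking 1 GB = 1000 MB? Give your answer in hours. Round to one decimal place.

Audio: 224 kbps = 0.224 Mbps.
Total bitrate: 99.98 + 0.224 = 100.204 Mbps.
Capacity: 256 GB = 2,048,000 Mb.
Recording time: 2,048,000 / 100.204 = 20,438 s ≈ 5.68 hours.

5.7 hours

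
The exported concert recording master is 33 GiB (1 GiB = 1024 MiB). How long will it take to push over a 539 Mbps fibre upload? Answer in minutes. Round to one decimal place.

File: 33 GiB = 283467.8 Mb.
At 539 Mbps: 283467.8 / 539 = 525.9 s ≈ 8.77 minutes.

8.8 minutes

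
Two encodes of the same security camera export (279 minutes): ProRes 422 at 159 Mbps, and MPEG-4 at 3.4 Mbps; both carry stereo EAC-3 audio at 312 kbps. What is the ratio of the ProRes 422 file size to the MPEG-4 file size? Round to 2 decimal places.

279 min = 16740 s
Audio: 312 kbps = 0.312 Mbps.
ProRes 422: 159.312 Mbps × 16740 s = 2666882.9 Mb = 310.466 GiB.
MPEG-4: 3.712 Mbps × 16740 s = 62138.9 Mb = 7.234 GiB.
Ratio: 310.466 / 7.234 = 42.918.

42.92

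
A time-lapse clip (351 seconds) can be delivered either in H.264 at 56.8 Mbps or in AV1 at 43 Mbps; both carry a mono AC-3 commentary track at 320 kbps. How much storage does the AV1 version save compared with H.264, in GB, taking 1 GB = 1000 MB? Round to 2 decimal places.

0.61 GB

Audio: 320 kbps = 0.320 Mbps.
H.264: 57.120 Mbps × 351 s = 20049.1 Mb = 2.506 GB.
AV1: 43.320 Mbps × 351 s = 15205.3 Mb = 1.901 GB.
Saving: 2.506 − 1.901 = 0.605 GB.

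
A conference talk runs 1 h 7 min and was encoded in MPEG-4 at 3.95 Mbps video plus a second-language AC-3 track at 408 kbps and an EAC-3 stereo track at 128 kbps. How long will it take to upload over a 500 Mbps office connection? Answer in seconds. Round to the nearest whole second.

1 h 7 min = 67 min = 4020 s
Audio total: 408 + 128 = 536 kbps = 0.536 Mbps.
Total bitrate: 4.486 Mbps.
File: 4.486 Mbps × 4020 s = 18033.7 Mb.
At 500 Mbps: 18033.7 / 500 = 36.1 s ≈ 36.1 seconds.

36 seconds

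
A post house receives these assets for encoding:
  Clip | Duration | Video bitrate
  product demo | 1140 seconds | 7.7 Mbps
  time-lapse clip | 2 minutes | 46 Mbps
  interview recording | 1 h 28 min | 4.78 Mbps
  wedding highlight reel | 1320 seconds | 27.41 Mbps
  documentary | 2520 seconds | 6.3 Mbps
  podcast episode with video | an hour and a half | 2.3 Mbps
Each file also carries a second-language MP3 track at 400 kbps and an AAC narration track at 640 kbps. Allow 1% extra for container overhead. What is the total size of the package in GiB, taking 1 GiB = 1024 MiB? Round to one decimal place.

Audio total: 400 + 640 = 1040 kbps = 1.040 Mbps.
product demo: 8.740 Mbps × 1140 s × 1.01 = 10063.2 Mb
time-lapse clip: 47.040 Mbps × 120 s × 1.01 = 5701.2 Mb
interview recording: 5.820 Mbps × 5280 s × 1.01 = 31036.9 Mb
wedding highlight reel: 28.450 Mbps × 1320 s × 1.01 = 37929.5 Mb
documentary: 7.340 Mbps × 2520 s × 1.01 = 18681.8 Mb
podcast episode with video: 3.340 Mbps × 5400 s × 1.01 = 18216.4 Mb
Total: 121629.0 Mb = 15203.6 MB.
= 14.16 GiB.

14.2 GiB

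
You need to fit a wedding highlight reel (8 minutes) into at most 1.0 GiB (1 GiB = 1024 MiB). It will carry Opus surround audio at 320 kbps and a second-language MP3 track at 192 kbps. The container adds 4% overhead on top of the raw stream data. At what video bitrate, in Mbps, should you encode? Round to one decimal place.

16.7 Mbps

Budget: 1.0 GiB = 8589.9 Mb.
Stream payload after overhead: 8589.9 / 1.04 = 8259.6 Mb.
8 min = 480 s
Total bitrate budget: 8259.6 Mb / 480 s = 17.207 Mbps.
Audio total: 320 + 192 = 512 kbps = 0.512 Mbps.
Video: 17.207 − 0.512 = 16.695 Mbps.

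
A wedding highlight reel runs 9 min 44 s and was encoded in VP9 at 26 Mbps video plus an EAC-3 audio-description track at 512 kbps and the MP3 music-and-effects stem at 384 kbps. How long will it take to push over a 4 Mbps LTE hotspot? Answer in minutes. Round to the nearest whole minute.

65 minutes

9 min 44 s = 584 s
Audio total: 512 + 384 = 896 kbps = 0.896 Mbps.
Total bitrate: 26.896 Mbps.
File: 26.896 Mbps × 584 s = 15707.3 Mb.
At 4 Mbps: 15707.3 / 4 = 3926.8 s ≈ 65.4 minutes.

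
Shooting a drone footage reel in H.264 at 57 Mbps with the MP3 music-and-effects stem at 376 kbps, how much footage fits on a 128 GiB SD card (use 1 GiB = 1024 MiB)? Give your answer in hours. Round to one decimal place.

Audio: 376 kbps = 0.376 Mbps.
Total bitrate: 57 + 0.376 = 57.376 Mbps.
Capacity: 128 GiB = 1,099,512 Mb.
Recording time: 1,099,512 / 57.376 = 19,163 s ≈ 5.32 hours.

5.3 hours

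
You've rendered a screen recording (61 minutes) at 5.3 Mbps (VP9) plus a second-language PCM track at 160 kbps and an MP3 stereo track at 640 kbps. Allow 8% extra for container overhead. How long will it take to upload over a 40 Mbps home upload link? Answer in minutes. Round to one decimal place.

61 min = 3660 s
Audio total: 160 + 640 = 800 kbps = 0.800 Mbps.
Total bitrate: 6.100 Mbps.
File: 6.100 Mbps × 3660 s = 22326.0 Mb.
With 8% container overhead: ×1.08. → 24112.1 Mb.
At 40 Mbps: 24112.1 / 40 = 602.8 s ≈ 10 minutes.

10.0 minutes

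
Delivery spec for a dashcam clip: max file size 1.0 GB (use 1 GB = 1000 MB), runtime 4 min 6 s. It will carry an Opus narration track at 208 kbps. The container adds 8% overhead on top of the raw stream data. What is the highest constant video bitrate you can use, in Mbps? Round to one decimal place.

Budget: 1.0 GB = 8000.0 Mb.
Stream payload after overhead: 8000.0 / 1.08 = 7407.4 Mb.
4 min 6 s = 246 s
Total bitrate budget: 7407.4 Mb / 246 s = 30.111 Mbps.
Audio: 208 kbps = 0.208 Mbps.
Video: 30.111 − 0.208 = 29.903 Mbps.

29.9 Mbps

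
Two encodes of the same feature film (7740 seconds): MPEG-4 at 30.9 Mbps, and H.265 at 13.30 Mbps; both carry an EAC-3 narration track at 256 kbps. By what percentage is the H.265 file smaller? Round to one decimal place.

56.5%

Audio: 256 kbps = 0.256 Mbps.
MPEG-4: 31.156 Mbps × 7740 s = 241147.4 Mb = 28.073 GiB.
H.265: 13.556 Mbps × 7740 s = 104923.4 Mb = 12.215 GiB.
Reduction: (1 − 12.215/28.073) × 100 = 56.49%.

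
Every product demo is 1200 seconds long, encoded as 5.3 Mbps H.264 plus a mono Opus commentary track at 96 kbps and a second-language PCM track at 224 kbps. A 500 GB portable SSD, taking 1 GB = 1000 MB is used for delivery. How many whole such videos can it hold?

593

Audio total: 96 + 224 = 320 kbps = 0.320 Mbps.
Total bitrate: 5.620 Mbps.
Per item: 5.620 Mbps × 1200 s = 6,744 Mb = 843.0 MB.
Capacity: 500 GB = 4,000,000 Mb; 593.12 items → 593 complete.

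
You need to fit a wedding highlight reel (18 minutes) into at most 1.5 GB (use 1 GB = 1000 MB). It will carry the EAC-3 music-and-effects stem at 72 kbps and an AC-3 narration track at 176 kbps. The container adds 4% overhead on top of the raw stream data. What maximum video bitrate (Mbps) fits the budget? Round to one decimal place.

10.4 Mbps

Budget: 1.5 GB = 12000.0 Mb.
Stream payload after overhead: 12000.0 / 1.04 = 11538.5 Mb.
18 min = 1080 s
Total bitrate budget: 11538.5 Mb / 1080 s = 10.684 Mbps.
Audio total: 72 + 176 = 248 kbps = 0.248 Mbps.
Video: 10.684 − 0.248 = 10.436 Mbps.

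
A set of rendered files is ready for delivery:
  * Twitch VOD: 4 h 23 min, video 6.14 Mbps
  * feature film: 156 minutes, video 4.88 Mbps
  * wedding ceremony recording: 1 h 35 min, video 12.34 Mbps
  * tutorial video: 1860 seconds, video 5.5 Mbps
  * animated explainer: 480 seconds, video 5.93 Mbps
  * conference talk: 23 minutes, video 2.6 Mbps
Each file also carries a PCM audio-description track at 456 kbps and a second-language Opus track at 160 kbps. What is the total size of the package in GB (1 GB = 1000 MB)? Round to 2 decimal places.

31.36 GB

Audio total: 456 + 160 = 616 kbps = 0.616 Mbps.
Twitch VOD: 6.756 Mbps × 15780 s = 106609.7 Mb
feature film: 5.496 Mbps × 9360 s = 51442.6 Mb
wedding ceremony recording: 12.956 Mbps × 5700 s = 73849.2 Mb
tutorial video: 6.116 Mbps × 1860 s = 11375.8 Mb
animated explainer: 6.546 Mbps × 480 s = 3142.1 Mb
conference talk: 3.216 Mbps × 1380 s = 4438.1 Mb
Total: 250857.4 Mb = 31357.2 MB.
= 31.36 GB.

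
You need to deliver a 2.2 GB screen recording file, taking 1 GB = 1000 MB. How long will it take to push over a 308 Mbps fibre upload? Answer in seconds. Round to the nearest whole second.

57 seconds

File: 2.2 GB = 17600.0 Mb.
At 308 Mbps: 17600.0 / 308 = 57.1 s ≈ 57.1 seconds.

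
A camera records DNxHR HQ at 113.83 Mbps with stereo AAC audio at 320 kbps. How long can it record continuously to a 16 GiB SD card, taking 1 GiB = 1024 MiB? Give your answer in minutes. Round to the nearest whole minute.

20 minutes

Audio: 320 kbps = 0.320 Mbps.
Total bitrate: 113.83 + 0.320 = 114.150 Mbps.
Capacity: 16 GiB = 137,439 Mb.
Recording time: 137,439 / 114.150 = 1,204 s ≈ 20.1 minutes.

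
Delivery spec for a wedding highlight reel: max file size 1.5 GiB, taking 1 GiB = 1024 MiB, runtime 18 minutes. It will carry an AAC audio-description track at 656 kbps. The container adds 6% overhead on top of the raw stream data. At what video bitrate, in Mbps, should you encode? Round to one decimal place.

Budget: 1.5 GiB = 12884.9 Mb.
Stream payload after overhead: 12884.9 / 1.06 = 12155.6 Mb.
18 min = 1080 s
Total bitrate budget: 12155.6 Mb / 1080 s = 11.255 Mbps.
Audio: 656 kbps = 0.656 Mbps.
Video: 11.255 − 0.656 = 10.599 Mbps.

10.6 Mbps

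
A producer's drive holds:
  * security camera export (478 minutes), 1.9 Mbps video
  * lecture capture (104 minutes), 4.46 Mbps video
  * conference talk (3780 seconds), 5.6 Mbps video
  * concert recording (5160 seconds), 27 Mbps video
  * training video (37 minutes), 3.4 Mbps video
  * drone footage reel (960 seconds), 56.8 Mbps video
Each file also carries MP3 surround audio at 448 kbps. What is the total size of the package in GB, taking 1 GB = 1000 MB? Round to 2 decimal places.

Audio: 448 kbps = 0.448 Mbps.
security camera export: 2.348 Mbps × 28680 s = 67340.6 Mb
lecture capture: 4.908 Mbps × 6240 s = 30625.9 Mb
conference talk: 6.048 Mbps × 3780 s = 22861.4 Mb
concert recording: 27.448 Mbps × 5160 s = 141631.7 Mb
training video: 3.848 Mbps × 2220 s = 8542.6 Mb
drone footage reel: 57.248 Mbps × 960 s = 54958.1 Mb
Total: 325960.3 Mb = 40745.0 MB.
= 40.75 GB.

40.75 GB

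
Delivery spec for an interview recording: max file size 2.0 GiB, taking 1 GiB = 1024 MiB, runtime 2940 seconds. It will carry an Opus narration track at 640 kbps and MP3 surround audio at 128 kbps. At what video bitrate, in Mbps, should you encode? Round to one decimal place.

Budget: 2.0 GiB = 17179.9 Mb.
Total bitrate budget: 17179.9 Mb / 2940 s = 5.843 Mbps.
Audio total: 640 + 128 = 768 kbps = 0.768 Mbps.
Video: 5.843 − 0.768 = 5.075 Mbps.

5.1 Mbps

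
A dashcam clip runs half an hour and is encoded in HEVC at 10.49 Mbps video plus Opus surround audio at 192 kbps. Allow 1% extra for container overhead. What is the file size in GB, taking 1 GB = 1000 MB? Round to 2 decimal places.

2.43 GB

30 min = 1800 s
Audio: 192 kbps = 0.192 Mbps.
Total bitrate: 10.49 + 0.192 = 10.682 Mbps.
Stream data: 10.682 Mbps × 1800 s = 19227.6 Mb.
With 1% container overhead: ×1.01.
19,420 Mb ÷ 8 = 2,427 MB → 2.427 GB.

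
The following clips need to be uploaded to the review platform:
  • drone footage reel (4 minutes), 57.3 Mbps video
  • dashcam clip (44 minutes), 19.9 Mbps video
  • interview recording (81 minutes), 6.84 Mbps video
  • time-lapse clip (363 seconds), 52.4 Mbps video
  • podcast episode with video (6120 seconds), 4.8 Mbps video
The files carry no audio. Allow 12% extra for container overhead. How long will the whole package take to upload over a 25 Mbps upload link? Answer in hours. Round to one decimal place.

drone footage reel: 57.300 Mbps × 240 s × 1.12 = 15402.2 Mb
dashcam clip: 19.900 Mbps × 2640 s × 1.12 = 58840.3 Mb
interview recording: 6.840 Mbps × 4860 s × 1.12 = 37231.5 Mb
time-lapse clip: 52.400 Mbps × 363 s × 1.12 = 21303.7 Mb
podcast episode with video: 4.800 Mbps × 6120 s × 1.12 = 32901.1 Mb
Total: 165678.9 Mb = 20709.9 MB.
At 25 Mbps: 165678.9 / 25 = 6627 s ≈ 1.84 hours.

1.8 hours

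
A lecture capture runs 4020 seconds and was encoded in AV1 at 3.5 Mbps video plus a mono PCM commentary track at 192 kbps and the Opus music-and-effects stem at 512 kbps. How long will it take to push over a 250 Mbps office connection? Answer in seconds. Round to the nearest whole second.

68 seconds

Audio total: 192 + 512 = 704 kbps = 0.704 Mbps.
Total bitrate: 4.204 Mbps.
File: 4.204 Mbps × 4020 s = 16900.1 Mb.
At 250 Mbps: 16900.1 / 250 = 67.6 s ≈ 67.6 seconds.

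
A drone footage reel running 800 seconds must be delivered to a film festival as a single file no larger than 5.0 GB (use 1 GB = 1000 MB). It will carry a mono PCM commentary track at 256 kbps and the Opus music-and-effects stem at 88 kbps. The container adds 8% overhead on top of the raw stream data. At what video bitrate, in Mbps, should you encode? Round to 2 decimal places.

45.95 Mbps

Budget: 5.0 GB = 40000.0 Mb.
Stream payload after overhead: 40000.0 / 1.08 = 37037.0 Mb.
Total bitrate budget: 37037.0 Mb / 800 s = 46.296 Mbps.
Audio total: 256 + 88 = 344 kbps = 0.344 Mbps.
Video: 46.296 − 0.344 = 45.952 Mbps.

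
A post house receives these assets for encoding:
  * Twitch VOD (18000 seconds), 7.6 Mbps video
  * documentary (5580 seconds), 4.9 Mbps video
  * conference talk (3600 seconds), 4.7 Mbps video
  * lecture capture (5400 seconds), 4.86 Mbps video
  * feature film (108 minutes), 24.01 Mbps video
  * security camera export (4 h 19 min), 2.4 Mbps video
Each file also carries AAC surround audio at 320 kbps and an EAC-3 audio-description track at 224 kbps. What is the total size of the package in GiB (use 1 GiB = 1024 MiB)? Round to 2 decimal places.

Audio total: 320 + 224 = 544 kbps = 0.544 Mbps.
Twitch VOD: 8.144 Mbps × 18000 s = 146592.0 Mb
documentary: 5.444 Mbps × 5580 s = 30377.5 Mb
conference talk: 5.244 Mbps × 3600 s = 18878.4 Mb
lecture capture: 5.404 Mbps × 5400 s = 29181.6 Mb
feature film: 24.554 Mbps × 6480 s = 159109.9 Mb
security camera export: 2.944 Mbps × 15540 s = 45749.8 Mb
Total: 429889.2 Mb = 53736.2 MB.
= 50.05 GiB.

50.05 GiB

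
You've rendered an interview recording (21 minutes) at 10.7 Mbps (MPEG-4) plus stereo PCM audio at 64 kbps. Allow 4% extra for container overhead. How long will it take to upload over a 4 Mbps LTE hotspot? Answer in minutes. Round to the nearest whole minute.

59 minutes

21 min = 1260 s
Audio: 64 kbps = 0.064 Mbps.
Total bitrate: 10.764 Mbps.
File: 10.764 Mbps × 1260 s = 13562.6 Mb.
With 4% container overhead: ×1.04. → 14105.1 Mb.
At 4 Mbps: 14105.1 / 4 = 3526.3 s ≈ 58.8 minutes.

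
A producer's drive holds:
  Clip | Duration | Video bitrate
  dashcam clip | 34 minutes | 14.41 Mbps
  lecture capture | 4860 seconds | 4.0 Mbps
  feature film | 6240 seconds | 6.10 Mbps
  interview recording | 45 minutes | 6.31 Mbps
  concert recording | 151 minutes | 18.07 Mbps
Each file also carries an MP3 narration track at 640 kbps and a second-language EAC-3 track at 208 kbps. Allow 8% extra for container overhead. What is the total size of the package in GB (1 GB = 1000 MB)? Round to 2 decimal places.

Audio total: 640 + 208 = 848 kbps = 0.848 Mbps.
dashcam clip: 15.258 Mbps × 2040 s × 1.08 = 33616.4 Mb
lecture capture: 4.848 Mbps × 4860 s × 1.08 = 25446.2 Mb
feature film: 6.948 Mbps × 6240 s × 1.08 = 46824.0 Mb
interview recording: 7.158 Mbps × 2700 s × 1.08 = 20872.7 Mb
concert recording: 18.918 Mbps × 9060 s × 1.08 = 185108.8 Mb
Total: 311868.1 Mb = 38983.5 MB.
= 38.98 GB.

38.98 GB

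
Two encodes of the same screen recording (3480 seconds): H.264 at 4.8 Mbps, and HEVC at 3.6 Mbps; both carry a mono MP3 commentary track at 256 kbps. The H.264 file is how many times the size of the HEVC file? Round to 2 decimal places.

1.31

Audio: 256 kbps = 0.256 Mbps.
H.264: 5.056 Mbps × 3480 s = 17594.9 Mb = 2.048 GiB.
HEVC: 3.856 Mbps × 3480 s = 13418.9 Mb = 1.562 GiB.
Ratio: 2.048 / 1.562 = 1.311.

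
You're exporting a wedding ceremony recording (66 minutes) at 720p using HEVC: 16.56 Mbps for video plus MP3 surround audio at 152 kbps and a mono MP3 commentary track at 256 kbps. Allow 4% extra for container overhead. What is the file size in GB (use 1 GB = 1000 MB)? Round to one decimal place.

66 min = 3960 s
Audio total: 152 + 256 = 408 kbps = 0.408 Mbps.
Total bitrate: 16.56 + 0.408 = 16.968 Mbps.
Stream data: 16.968 Mbps × 3960 s = 67193.3 Mb.
With 4% container overhead: ×1.04.
69,881 Mb ÷ 8 = 8,735 MB → 8.735 GB.

8.7 GB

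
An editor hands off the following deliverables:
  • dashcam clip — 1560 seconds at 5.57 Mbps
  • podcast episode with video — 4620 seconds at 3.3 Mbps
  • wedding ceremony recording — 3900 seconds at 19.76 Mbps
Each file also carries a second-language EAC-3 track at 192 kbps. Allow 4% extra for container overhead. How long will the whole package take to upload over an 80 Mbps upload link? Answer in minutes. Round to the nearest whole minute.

Audio: 192 kbps = 0.192 Mbps.
dashcam clip: 5.762 Mbps × 1560 s × 1.04 = 9348.3 Mb
podcast episode with video: 3.492 Mbps × 4620 s × 1.04 = 16778.4 Mb
wedding ceremony recording: 19.952 Mbps × 3900 s × 1.04 = 80925.3 Mb
Total: 107051.9 Mb = 13381.5 MB.
At 80 Mbps: 107051.9 / 80 = 1338 s ≈ 22.3 minutes.

22 minutes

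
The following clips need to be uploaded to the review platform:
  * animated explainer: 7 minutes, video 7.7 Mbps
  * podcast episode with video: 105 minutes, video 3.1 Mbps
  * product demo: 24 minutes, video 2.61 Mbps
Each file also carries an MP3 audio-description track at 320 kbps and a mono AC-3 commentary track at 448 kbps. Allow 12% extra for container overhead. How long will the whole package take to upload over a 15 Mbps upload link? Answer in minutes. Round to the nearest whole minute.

41 minutes

Audio total: 320 + 448 = 768 kbps = 0.768 Mbps.
animated explainer: 8.468 Mbps × 420 s × 1.12 = 3983.3 Mb
podcast episode with video: 3.868 Mbps × 6300 s × 1.12 = 27292.6 Mb
product demo: 3.378 Mbps × 1440 s × 1.12 = 5448.0 Mb
Total: 36724.0 Mb = 4590.5 MB.
At 15 Mbps: 36724.0 / 15 = 2448 s ≈ 40.8 minutes.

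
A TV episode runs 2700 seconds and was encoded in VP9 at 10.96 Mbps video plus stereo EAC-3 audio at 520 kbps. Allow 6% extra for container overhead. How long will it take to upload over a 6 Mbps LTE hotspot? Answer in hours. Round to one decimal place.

1.5 hours

Audio: 520 kbps = 0.520 Mbps.
Total bitrate: 11.480 Mbps.
File: 11.480 Mbps × 2700 s = 30996.0 Mb.
With 6% container overhead: ×1.06. → 32855.8 Mb.
At 6 Mbps: 32855.8 / 6 = 5476.0 s ≈ 1.52 hours.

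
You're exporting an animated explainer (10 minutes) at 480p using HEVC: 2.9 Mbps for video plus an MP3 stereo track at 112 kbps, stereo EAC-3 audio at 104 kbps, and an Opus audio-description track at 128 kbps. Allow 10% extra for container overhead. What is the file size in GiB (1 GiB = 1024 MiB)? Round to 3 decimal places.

10 min = 600 s
Audio total: 112 + 104 + 128 = 344 kbps = 0.344 Mbps.
Total bitrate: 2.9 + 0.344 = 3.244 Mbps.
Stream data: 3.244 Mbps × 600 s = 1946.4 Mb.
With 10% container overhead: ×1.10.
2,141 Mb = 267,630,000 bytes ÷ 1,073,741,824 = 0.2492 GiB.

0.249 GiB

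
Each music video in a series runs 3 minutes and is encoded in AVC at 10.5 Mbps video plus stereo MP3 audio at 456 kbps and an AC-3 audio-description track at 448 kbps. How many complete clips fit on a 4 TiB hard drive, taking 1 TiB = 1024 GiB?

3 min = 180 s
Audio total: 456 + 448 = 904 kbps = 0.904 Mbps.
Total bitrate: 11.404 Mbps.
Per item: 11.404 Mbps × 180 s = 2,053 Mb = 256.6 MB.
Capacity: 4 TiB = 35,184,372 Mb; 17140.37 items → 17140 complete.

17140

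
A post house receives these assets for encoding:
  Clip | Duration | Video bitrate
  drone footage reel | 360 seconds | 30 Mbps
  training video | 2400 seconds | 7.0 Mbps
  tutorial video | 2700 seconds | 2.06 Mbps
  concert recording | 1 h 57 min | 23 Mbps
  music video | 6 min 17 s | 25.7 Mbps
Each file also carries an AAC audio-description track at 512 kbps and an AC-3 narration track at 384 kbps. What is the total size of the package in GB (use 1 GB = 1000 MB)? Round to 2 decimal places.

Audio total: 512 + 384 = 896 kbps = 0.896 Mbps.
drone footage reel: 30.896 Mbps × 360 s = 11122.6 Mb
training video: 7.896 Mbps × 2400 s = 18950.4 Mb
tutorial video: 2.956 Mbps × 2700 s = 7981.2 Mb
concert recording: 23.896 Mbps × 7020 s = 167749.9 Mb
music video: 26.596 Mbps × 377 s = 10026.7 Mb
Total: 215830.8 Mb = 26978.8 MB.
= 26.98 GB.

26.98 GB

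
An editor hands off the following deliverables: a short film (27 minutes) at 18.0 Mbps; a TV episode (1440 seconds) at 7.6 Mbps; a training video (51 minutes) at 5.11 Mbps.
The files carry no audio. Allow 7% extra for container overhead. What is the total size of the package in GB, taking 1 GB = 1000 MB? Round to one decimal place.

7.5 GB

short film: 18.000 Mbps × 1620 s × 1.07 = 31201.2 Mb
TV episode: 7.600 Mbps × 1440 s × 1.07 = 11710.1 Mb
training video: 5.110 Mbps × 3060 s × 1.07 = 16731.2 Mb
Total: 59642.4 Mb = 7455.3 MB.
= 7.455 GB.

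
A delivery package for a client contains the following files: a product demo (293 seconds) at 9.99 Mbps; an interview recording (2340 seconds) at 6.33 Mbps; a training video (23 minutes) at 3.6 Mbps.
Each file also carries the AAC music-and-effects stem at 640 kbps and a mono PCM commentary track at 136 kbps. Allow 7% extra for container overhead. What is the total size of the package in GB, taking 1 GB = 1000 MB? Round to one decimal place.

Audio total: 640 + 136 = 776 kbps = 0.776 Mbps.
product demo: 10.766 Mbps × 293 s × 1.07 = 3375.2 Mb
interview recording: 7.106 Mbps × 2340 s × 1.07 = 17792.0 Mb
training video: 4.376 Mbps × 1380 s × 1.07 = 6461.6 Mb
Total: 27628.9 Mb = 3453.6 MB.
= 3.454 GB.

3.5 GB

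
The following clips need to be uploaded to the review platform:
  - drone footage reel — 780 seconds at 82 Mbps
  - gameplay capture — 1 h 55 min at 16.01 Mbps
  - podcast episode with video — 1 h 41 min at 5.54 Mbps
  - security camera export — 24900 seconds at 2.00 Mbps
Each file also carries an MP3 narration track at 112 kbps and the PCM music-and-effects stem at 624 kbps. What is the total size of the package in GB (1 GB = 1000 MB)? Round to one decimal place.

35.8 GB

Audio total: 112 + 624 = 736 kbps = 0.736 Mbps.
drone footage reel: 82.736 Mbps × 780 s = 64534.1 Mb
gameplay capture: 16.746 Mbps × 6900 s = 115547.4 Mb
podcast episode with video: 6.276 Mbps × 6060 s = 38032.6 Mb
security camera export: 2.736 Mbps × 24900 s = 68126.4 Mb
Total: 286240.4 Mb = 35780.1 MB.
= 35.78 GB.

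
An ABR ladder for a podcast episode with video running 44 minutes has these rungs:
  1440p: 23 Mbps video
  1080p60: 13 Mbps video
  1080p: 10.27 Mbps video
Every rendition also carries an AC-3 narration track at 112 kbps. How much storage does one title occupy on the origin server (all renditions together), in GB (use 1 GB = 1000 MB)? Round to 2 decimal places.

15.38 GB

44 min = 2640 s
Audio: 112 kbps = 0.112 Mbps.
Sum of rendition bitrates: (23+0.112) + (13+0.112) + (10.27+0.112) = 46.606 Mbps.
× 2640 s = 123,040 Mb = 15,380 MB = 15.38 GB.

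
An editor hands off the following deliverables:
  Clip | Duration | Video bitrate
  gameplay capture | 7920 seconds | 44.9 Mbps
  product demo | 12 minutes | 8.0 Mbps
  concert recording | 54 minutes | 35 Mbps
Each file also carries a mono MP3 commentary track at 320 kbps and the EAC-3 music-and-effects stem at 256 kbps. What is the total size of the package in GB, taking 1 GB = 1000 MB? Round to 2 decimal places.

Audio total: 320 + 256 = 576 kbps = 0.576 Mbps.
gameplay capture: 45.476 Mbps × 7920 s = 360169.9 Mb
product demo: 8.576 Mbps × 720 s = 6174.7 Mb
concert recording: 35.576 Mbps × 3240 s = 115266.2 Mb
Total: 481610.9 Mb = 60201.4 MB.
= 60.20 GB.

60.20 GB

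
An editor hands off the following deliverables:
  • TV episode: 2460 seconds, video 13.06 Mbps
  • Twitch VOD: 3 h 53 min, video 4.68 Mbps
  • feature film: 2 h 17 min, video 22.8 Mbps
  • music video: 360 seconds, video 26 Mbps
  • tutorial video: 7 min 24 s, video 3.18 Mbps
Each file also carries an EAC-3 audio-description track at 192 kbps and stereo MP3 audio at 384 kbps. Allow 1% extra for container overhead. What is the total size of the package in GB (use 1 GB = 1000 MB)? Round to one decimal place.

Audio total: 192 + 384 = 576 kbps = 0.576 Mbps.
TV episode: 13.636 Mbps × 2460 s × 1.01 = 33880.0 Mb
Twitch VOD: 5.256 Mbps × 13980 s × 1.01 = 74213.7 Mb
feature film: 23.376 Mbps × 8220 s × 1.01 = 194072.2 Mb
music video: 26.576 Mbps × 360 s × 1.01 = 9663.0 Mb
tutorial video: 3.756 Mbps × 444 s × 1.01 = 1684.3 Mb
Total: 313513.3 Mb = 39189.2 MB.
= 39.19 GB.

39.2 GB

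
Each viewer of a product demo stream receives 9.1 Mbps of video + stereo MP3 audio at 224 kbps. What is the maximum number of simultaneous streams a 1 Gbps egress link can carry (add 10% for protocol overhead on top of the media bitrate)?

97

Audio: 224 kbps = 0.224 Mbps.
Per-viewer media rate: 9.324 Mbps.
On the wire with 10% overhead: 10.256 Mbps.
1 Gbps = 1,000 Mbps; 1,000 / 10.256 = 97.50 → 97 viewers.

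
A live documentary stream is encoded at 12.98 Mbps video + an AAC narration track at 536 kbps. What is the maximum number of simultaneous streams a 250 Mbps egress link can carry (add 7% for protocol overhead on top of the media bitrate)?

17

Audio: 536 kbps = 0.536 Mbps.
Per-viewer media rate: 13.516 Mbps.
On the wire with 7% overhead: 14.462 Mbps.
250 Mbps = 250.0 Mbps; 250.0 / 14.462 = 17.29 → 17 viewers.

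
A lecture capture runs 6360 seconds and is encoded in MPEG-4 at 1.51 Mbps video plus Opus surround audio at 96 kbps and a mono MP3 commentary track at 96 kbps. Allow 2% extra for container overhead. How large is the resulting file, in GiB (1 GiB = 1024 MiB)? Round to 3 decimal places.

1.285 GiB

Audio total: 96 + 96 = 192 kbps = 0.192 Mbps.
Total bitrate: 1.51 + 0.192 = 1.702 Mbps.
Stream data: 1.702 Mbps × 6360 s = 10824.7 Mb.
With 2% container overhead: ×1.02.
11,041 Mb = 1,380,151,800 bytes ÷ 1,073,741,824 = 1.285 GiB.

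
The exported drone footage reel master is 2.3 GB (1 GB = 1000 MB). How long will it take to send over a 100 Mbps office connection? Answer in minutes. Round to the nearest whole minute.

File: 2.3 GB = 18400.0 Mb.
At 100 Mbps: 18400.0 / 100 = 184.0 s ≈ 3.07 minutes.

3 minutes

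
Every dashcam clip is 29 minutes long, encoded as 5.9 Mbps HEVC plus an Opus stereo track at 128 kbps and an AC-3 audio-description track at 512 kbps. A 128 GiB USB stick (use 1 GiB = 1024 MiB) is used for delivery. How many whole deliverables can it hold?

29 min = 1740 s
Audio total: 128 + 512 = 640 kbps = 0.640 Mbps.
Total bitrate: 6.540 Mbps.
Per item: 6.540 Mbps × 1740 s = 11,380 Mb = 1,422 MB.
Capacity: 128 GiB = 1,099,512 Mb; 96.62 items → 96 complete.

96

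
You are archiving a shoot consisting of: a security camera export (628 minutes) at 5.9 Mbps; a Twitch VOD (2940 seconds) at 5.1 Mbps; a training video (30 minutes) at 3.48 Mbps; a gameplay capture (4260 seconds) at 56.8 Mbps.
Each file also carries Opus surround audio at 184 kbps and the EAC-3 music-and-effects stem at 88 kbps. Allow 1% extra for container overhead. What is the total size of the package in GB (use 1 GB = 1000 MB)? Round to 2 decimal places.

62.90 GB

Audio total: 184 + 88 = 272 kbps = 0.272 Mbps.
security camera export: 6.172 Mbps × 37680 s × 1.01 = 234886.6 Mb
Twitch VOD: 5.372 Mbps × 2940 s × 1.01 = 15951.6 Mb
training video: 3.752 Mbps × 1800 s × 1.01 = 6821.1 Mb
gameplay capture: 57.072 Mbps × 4260 s × 1.01 = 245558.0 Mb
Total: 503217.3 Mb = 62902.2 MB.
= 62.90 GB.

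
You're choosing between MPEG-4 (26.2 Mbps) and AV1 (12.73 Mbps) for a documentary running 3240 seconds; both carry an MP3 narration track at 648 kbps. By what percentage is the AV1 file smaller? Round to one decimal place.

50.2%

Audio: 648 kbps = 0.648 Mbps.
MPEG-4: 26.848 Mbps × 3240 s = 86987.5 Mb = 10.127 GiB.
AV1: 13.378 Mbps × 3240 s = 43344.7 Mb = 5.046 GiB.
Reduction: (1 − 5.046/10.127) × 100 = 50.17%.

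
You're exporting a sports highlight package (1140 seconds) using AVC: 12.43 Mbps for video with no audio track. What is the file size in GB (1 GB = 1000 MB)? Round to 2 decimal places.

1.77 GB

Total bitrate: 12.43 Mbps.
Stream data: 12.430 Mbps × 1140 s = 14170.2 Mb.
14,170 Mb ÷ 8 = 1,771 MB → 1.771 GB.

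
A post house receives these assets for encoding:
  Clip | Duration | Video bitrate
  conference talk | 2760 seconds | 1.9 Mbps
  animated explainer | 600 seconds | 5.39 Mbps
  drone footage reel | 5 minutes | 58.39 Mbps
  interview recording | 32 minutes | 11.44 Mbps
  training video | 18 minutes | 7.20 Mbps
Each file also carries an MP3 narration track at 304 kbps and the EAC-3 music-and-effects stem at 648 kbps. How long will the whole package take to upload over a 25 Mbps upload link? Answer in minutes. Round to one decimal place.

Audio total: 304 + 648 = 952 kbps = 0.952 Mbps.
conference talk: 2.852 Mbps × 2760 s = 7871.5 Mb
animated explainer: 6.342 Mbps × 600 s = 3805.2 Mb
drone footage reel: 59.342 Mbps × 300 s = 17802.6 Mb
interview recording: 12.392 Mbps × 1920 s = 23792.6 Mb
training video: 8.152 Mbps × 1080 s = 8804.2 Mb
Total: 62076.1 Mb = 7759.5 MB.
At 25 Mbps: 62076.1 / 25 = 2483 s ≈ 41.4 minutes.

41.4 minutes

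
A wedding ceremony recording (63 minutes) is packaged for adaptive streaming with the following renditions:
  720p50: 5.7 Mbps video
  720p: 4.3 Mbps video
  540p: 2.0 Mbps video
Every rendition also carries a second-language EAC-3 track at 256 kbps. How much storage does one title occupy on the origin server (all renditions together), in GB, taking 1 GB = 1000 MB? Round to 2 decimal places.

63 min = 3780 s
Audio: 256 kbps = 0.256 Mbps.
Sum of rendition bitrates: (5.7+0.256) + (4.3+0.256) + (2.0+0.256) = 12.768 Mbps.
× 3780 s = 48,263 Mb = 6,033 MB = 6.033 GB.

6.03 GB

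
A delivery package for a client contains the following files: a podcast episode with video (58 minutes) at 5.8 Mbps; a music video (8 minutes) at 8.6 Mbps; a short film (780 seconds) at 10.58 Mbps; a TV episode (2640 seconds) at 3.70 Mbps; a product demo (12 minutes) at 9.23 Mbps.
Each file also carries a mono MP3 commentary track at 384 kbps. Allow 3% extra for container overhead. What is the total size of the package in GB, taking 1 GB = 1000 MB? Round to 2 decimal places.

Audio: 384 kbps = 0.384 Mbps.
podcast episode with video: 6.184 Mbps × 3480 s × 1.03 = 22165.9 Mb
music video: 8.984 Mbps × 480 s × 1.03 = 4441.7 Mb
short film: 10.964 Mbps × 780 s × 1.03 = 8808.5 Mb
TV episode: 4.084 Mbps × 2640 s × 1.03 = 11105.2 Mb
product demo: 9.614 Mbps × 720 s × 1.03 = 7129.7 Mb
Total: 53651.1 Mb = 6706.4 MB.
= 6.706 GB.

6.71 GB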